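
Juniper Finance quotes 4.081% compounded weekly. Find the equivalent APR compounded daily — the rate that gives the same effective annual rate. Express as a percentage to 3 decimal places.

EAR = (1 + 0.04081/52)^52 − 1 = 0.041638.
Solve (1 + r/365)^365 = 1.041638: r/365 = 1.041638^(1/365) − 1 = 0.000112, so r = 0.040796 = 4.080%.

4.080%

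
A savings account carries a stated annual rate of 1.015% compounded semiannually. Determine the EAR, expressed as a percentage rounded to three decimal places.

EAR = (1 + 0.01015/2)^2 − 1.
= (1 + 0.005075)^2 − 1 = 1.010176 − 1 = 1.018%.

1.018%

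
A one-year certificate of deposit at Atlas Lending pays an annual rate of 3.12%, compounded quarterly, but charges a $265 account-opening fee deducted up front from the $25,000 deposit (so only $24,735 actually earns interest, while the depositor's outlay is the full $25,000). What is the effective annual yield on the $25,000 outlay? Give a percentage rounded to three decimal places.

2.063%

Value after one year: 24,735 × (1 + 0.0312/4)^4 = 24,735 × 1.031567 = $25,515.81.
Effective yield on the $25,000 outlay: 25,515.81 / 25,000 − 1 = 0.020632 = 2.063%.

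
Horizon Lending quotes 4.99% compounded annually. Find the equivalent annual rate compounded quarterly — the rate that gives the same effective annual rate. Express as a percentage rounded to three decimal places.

4.899%

Compounded annually, EAR = nominal = 0.049900.
Solve (1 + r/4)^4 = 1.049900: r/4 = 1.049900^(1/4) − 1 = 0.012248, so r = 0.048993 = 4.899%.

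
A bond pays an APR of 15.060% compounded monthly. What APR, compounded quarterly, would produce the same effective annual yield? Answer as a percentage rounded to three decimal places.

15.250%

EAR = (1 + 0.15060/12)^12 − 1 = 0.161443.
Solve (1 + r/4)^4 = 1.161443: r/4 = 1.161443^(1/4) − 1 = 0.038124, so r = 0.152498 = 15.250%.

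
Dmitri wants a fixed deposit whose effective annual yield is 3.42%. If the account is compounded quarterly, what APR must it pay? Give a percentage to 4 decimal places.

(1 + r/4)^4 − 1 = 0.0342, so 1 + r/4 = 1.0342^(1/4).
r/4 = 0.008442, so r = 0.033770 = 3.3770%.

3.3770%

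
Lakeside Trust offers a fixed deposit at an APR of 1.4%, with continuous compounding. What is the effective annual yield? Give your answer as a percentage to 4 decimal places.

1.4098%

With continuous compounding, EAR = e^0.014 − 1.
e^0.014 = 1.014098, so EAR = 0.014098 = 1.4098%.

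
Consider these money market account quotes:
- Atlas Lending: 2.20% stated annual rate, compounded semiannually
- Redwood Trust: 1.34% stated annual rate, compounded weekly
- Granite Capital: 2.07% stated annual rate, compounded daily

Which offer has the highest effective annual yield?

Atlas Lending

Atlas Lending: (1 + 0.0220/2)^2 − 1 = 2.212%
Redwood Trust: (1 + 0.0134/52)^52 − 1 = 1.349%
Granite Capital: (1 + 0.0207/365)^365 − 1 = 2.092%
The highest effective annual rate is Atlas Lending at 2.212%.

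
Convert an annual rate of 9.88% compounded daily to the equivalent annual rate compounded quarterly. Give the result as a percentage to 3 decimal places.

EAR = (1 + 0.0988/365)^365 − 1 = 0.103831.
Solve (1 + r/4)^4 = 1.103831: r/4 = 1.103831^(1/4) − 1 = 0.025004, so r = 0.100017 = 10.002%.

10.002%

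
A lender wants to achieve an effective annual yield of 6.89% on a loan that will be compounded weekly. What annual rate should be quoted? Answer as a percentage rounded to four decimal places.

(1 + r/52)^52 − 1 = 0.0689, so 1 + r/52 = 1.0689^(1/52).
r/52 = 0.001282, so r = 0.066673 = 6.6673%.

6.6673%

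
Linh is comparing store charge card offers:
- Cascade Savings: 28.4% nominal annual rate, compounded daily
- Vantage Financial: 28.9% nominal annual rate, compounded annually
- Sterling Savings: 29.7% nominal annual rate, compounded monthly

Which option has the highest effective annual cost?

Sterling Savings

Cascade Savings: (1 + 0.284/365)^365 − 1 = 32.829%
Vantage Financial: compounded annually, EAR = 28.900%
Sterling Savings: (1 + 0.297/12)^12 − 1 = 34.096%
The highest effective annual rate is Sterling Savings at 34.096%.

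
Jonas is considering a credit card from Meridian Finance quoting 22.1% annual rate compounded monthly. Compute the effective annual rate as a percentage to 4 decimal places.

24.4818%

EAR = (1 + 0.221/12)^12 − 1.
= 1.244818 − 1 = 24.4818%.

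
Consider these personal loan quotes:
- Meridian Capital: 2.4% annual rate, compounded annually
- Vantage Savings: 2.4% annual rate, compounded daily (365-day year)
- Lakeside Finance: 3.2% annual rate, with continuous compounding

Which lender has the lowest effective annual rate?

Meridian Capital

Meridian Capital: compounded annually, EAR = 2.400%
Vantage Savings: (1 + 0.024/365)^365 − 1 = 2.429%
Lakeside Finance: e^0.032 − 1 = 3.252%
The lowest effective annual rate is Meridian Capital at 2.400%.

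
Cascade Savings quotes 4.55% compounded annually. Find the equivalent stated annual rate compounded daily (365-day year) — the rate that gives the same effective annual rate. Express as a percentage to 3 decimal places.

4.450%

Compounded annually, EAR = nominal = 0.045500.
Solve (1 + r/365)^365 = 1.045500: r/365 = 1.045500^(1/365) − 1 = 0.000122, so r = 0.044498 = 4.450%.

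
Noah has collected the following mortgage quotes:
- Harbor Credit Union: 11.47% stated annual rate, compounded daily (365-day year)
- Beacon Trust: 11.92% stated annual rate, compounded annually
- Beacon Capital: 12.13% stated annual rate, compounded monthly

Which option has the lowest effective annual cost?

Beacon Trust

Harbor Credit Union: (1 + 0.1147/365)^365 − 1 = 12.152%
Beacon Trust: compounded annually, EAR = 11.920%
Beacon Capital: (1 + 0.1213/12)^12 − 1 = 12.828%
The lowest effective annual rate is Beacon Trust at 11.920%.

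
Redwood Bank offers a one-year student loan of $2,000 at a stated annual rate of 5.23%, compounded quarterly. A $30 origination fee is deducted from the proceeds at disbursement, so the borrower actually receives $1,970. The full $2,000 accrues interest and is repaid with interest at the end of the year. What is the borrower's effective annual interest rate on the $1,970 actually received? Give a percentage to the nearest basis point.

Amount owed after one year: 2,000 × (1 + 0.0523/4)^4 = 2,000 × 1.053335 = $2,106.67.
Effective rate on net proceeds: 2,106.67 / 1,970 − 1 = 0.069375 = 6.94%.

6.94%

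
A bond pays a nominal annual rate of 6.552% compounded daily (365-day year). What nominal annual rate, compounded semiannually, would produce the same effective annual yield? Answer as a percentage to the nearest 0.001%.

6.660%

EAR = (1 + 0.06552/365)^365 − 1 = 0.067708.
Solve (1 + r/2)^2 = 1.067708: r/2 = 1.067708^(1/2) − 1 = 0.033299, so r = 0.066599 = 6.660%.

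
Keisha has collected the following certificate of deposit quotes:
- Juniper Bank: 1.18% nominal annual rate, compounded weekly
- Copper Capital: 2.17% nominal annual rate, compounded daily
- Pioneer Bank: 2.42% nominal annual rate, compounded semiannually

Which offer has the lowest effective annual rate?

Juniper Bank

Juniper Bank: (1 + 0.0118/52)^52 − 1 = 1.187%
Copper Capital: (1 + 0.0217/365)^365 − 1 = 2.194%
Pioneer Bank: (1 + 0.0242/2)^2 − 1 = 2.435%
The lowest effective annual rate is Juniper Bank at 1.187%.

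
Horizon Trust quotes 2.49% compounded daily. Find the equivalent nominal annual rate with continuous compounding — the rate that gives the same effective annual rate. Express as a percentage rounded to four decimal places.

EAR = (1 + 0.0249/365)^365 − 1 = 0.025212.
Equivalent continuous rate: r = ln(1 + 0.025212) = 0.024899 = 2.4899%.

2.4899%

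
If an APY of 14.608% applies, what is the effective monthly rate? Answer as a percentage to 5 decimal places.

1.14271%

The per-month rate i satisfies (1 + i)^12 = 1 + 0.14608.
i = 1.14608^(1/12) − 1 = 0.0114271 = 1.14271%.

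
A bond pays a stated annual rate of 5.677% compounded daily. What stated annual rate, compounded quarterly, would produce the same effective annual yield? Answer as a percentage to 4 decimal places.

EAR = (1 + 0.05677/365)^365 − 1 = 0.058408.
Solve (1 + r/4)^4 = 1.058408: r/4 = 1.058408^(1/4) − 1 = 0.014293, so r = 0.057170 = 5.7170%.

5.7170%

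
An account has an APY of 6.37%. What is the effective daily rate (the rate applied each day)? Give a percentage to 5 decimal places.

The per-day rate i satisfies (1 + i)^365 = 1 + 0.0637.
i = 1.0637^(1/365) − 1 = 0.0001692 = 0.01692%.

0.01692%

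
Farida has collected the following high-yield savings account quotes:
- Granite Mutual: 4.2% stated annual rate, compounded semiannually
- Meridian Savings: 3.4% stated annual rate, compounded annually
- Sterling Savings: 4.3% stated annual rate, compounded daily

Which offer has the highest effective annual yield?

Sterling Savings

Granite Mutual: (1 + 0.042/2)^2 − 1 = 4.244%
Meridian Savings: compounded annually, EAR = 3.400%
Sterling Savings: (1 + 0.043/365)^365 − 1 = 4.394%
The highest effective annual rate is Sterling Savings at 4.394%.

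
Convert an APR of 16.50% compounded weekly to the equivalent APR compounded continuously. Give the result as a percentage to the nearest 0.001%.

EAR = (1 + 0.1650/52)^52 − 1 = 0.179085.
Equivalent continuous rate: r = ln(1 + 0.179085) = 0.164739 = 16.474%.

16.474%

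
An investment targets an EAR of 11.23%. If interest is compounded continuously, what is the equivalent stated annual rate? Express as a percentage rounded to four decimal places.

Continuous: nominal r satisfies e^r − 1 = 0.1123.
r = ln(1 + 0.1123) = ln(1.1123) = 0.106430 = 10.6430%.

10.6430%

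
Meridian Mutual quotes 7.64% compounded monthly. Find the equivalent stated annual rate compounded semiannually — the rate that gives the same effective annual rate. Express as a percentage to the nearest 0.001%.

EAR = (1 + 0.0764/12)^12 − 1 = 0.079133.
Solve (1 + r/2)^2 = 1.079133: r/2 = 1.079133^(1/2) − 1 = 0.038813, so r = 0.077626 = 7.763%.

7.763%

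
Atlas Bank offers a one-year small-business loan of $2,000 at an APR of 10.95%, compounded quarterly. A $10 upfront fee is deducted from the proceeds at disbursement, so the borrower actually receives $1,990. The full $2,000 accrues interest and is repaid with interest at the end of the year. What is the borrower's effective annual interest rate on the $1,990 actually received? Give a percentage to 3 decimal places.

Amount owed after one year: 2,000 × (1 + 0.1095/4)^4 = 2,000 × 1.114079 = $2,228.16.
Effective rate on net proceeds: 2,228.16 / 1,990 − 1 = 0.119677 = 11.968%.

11.968%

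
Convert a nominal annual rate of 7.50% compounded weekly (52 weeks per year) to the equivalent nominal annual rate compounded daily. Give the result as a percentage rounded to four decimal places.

EAR = (1 + 0.0750/52)^52 − 1 = 0.077826.
Solve (1 + r/365)^365 = 1.077826: r/365 = 1.077826^(1/365) − 1 = 0.000205, so r = 0.074954 = 7.4954%.

7.4954%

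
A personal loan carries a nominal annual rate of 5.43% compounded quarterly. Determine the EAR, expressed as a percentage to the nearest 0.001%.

5.542%

EAR = (1 + 0.0543/4)^4 − 1.
= (1 + 0.013575)^4 − 1 = 1.055416 − 1 = 5.542%.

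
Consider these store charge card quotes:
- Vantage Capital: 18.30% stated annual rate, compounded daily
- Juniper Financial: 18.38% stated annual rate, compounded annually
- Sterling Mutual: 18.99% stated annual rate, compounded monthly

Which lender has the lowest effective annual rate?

Juniper Financial

Vantage Capital: (1 + 0.1830/365)^365 − 1 = 20.076%
Juniper Financial: compounded annually, EAR = 18.380%
Sterling Mutual: (1 + 0.1899/12)^12 − 1 = 20.733%
The lowest effective annual rate is Juniper Financial at 18.380%.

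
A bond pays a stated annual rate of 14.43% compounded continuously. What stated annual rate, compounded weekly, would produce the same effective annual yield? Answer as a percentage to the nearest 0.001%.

14.450%

EAR under continuous compounding: e^0.1443 − 1 = 0.155231.
Solve (1 + r/52)^52 = 1.155231: r/52 = 1.155231^(1/52) − 1 = 0.002779, so r = 0.144500 = 14.450%.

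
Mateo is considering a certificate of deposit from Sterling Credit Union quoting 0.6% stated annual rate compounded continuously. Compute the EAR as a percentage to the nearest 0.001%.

0.602%

With continuous compounding, EAR = e^0.006 − 1.
e^0.006 = 1.006018, so EAR = 0.006018 = 0.602%.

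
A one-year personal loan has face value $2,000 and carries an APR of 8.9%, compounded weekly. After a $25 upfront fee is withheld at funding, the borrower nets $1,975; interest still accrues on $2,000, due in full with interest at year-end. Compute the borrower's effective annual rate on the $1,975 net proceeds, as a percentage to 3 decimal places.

10.683%

Amount owed after one year: 2,000 × (1 + 0.089/52)^52 = 2,000 × 1.092998 = $2,186.00.
Effective rate on net proceeds: 2,186.00 / 1,975 − 1 = 0.106833 = 10.683%.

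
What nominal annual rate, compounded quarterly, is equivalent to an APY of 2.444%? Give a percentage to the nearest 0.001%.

(1 + r/4)^4 − 1 = 0.02444, so 1 + r/4 = 1.02444^(1/4).
r/4 = 0.006055, so r = 0.024219 = 2.422%.

2.422%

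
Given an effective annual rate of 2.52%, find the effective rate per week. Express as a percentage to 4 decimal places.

0.0479%

The per-week rate i satisfies (1 + i)^52 = 1 + 0.0252.
i = 1.0252^(1/52) − 1 = 0.0004787 = 0.0479%.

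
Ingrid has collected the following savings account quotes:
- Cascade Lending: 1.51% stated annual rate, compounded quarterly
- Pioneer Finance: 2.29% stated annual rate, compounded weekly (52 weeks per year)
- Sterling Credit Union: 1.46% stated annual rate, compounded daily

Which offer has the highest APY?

Cascade Lending: (1 + 0.0151/4)^4 − 1 = 1.519%
Pioneer Finance: (1 + 0.0229/52)^52 − 1 = 2.316%
Sterling Credit Union: (1 + 0.0146/365)^365 − 1 = 1.471%
The highest effective annual rate is Pioneer Finance at 2.316%.

Pioneer Finance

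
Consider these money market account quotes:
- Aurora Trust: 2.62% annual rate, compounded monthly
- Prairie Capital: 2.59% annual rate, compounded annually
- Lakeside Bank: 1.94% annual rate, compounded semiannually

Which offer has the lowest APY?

Lakeside Bank

Aurora Trust: (1 + 0.0262/12)^12 − 1 = 2.652%
Prairie Capital: compounded annually, EAR = 2.590%
Lakeside Bank: (1 + 0.0194/2)^2 − 1 = 1.949%
The lowest effective annual rate is Lakeside Bank at 1.949%.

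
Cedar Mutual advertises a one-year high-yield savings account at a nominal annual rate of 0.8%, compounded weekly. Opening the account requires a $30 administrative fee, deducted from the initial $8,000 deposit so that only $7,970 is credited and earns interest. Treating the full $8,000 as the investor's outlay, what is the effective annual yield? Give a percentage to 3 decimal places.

0.425%

Value after one year: 7,970 × (1 + 0.008/52)^52 = 7,970 × 1.008031 = $8,034.01.
Effective yield on the $8,000 outlay: 8,034.01 / 8,000 − 1 = 0.004251 = 0.425%.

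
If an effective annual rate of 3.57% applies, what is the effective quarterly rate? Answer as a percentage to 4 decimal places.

The per-quarter rate i satisfies (1 + i)^4 = 1 + 0.0357.
i = 1.0357^(1/4) − 1 = 0.0088079 = 0.8808%.

0.8808%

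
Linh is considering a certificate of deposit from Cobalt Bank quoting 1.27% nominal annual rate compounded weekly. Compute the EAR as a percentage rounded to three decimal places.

EAR = (1 + 0.0127/52)^52 − 1.
= 1.012779 − 1 = 1.278%.

1.278%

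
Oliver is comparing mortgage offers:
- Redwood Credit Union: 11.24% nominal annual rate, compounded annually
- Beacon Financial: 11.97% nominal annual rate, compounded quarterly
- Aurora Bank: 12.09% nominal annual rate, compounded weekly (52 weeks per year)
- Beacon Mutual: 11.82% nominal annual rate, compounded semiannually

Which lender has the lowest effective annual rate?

Redwood Credit Union

Redwood Credit Union: compounded annually, EAR = 11.240%
Beacon Financial: (1 + 0.1197/4)^4 − 1 = 12.518%
Aurora Bank: (1 + 0.1209/52)^52 − 1 = 12.835%
Beacon Mutual: (1 + 0.1182/2)^2 − 1 = 12.169%
The lowest effective annual rate is Redwood Credit Union at 11.240%.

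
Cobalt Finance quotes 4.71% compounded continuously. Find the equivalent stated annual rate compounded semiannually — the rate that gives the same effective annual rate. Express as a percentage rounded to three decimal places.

4.766%

EAR under continuous compounding: e^0.0471 − 1 = 0.048227.
Solve (1 + r/2)^2 = 1.048227: r/2 = 1.048227^(1/2) − 1 = 0.023829, so r = 0.047659 = 4.766%.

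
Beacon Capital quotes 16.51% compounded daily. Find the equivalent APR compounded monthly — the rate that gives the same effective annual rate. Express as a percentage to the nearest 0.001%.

EAR = (1 + 0.1651/365)^365 − 1 = 0.179467.
Solve (1 + r/12)^12 = 1.179467: r/12 = 1.179467^(1/12) − 1 = 0.013850, so r = 0.166203 = 16.620%.

16.620%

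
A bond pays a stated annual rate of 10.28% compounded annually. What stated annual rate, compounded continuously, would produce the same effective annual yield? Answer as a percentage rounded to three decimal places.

9.785%

Compounded annually, EAR = nominal = 0.102800.
Equivalent continuous rate: r = ln(1 + 0.102800) = 0.097852 = 9.785%.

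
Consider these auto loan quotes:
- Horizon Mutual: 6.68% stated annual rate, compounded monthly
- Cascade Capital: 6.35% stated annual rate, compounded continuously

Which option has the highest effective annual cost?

Horizon Mutual

Horizon Mutual: (1 + 0.0668/12)^12 − 1 = 6.888%
Cascade Capital: e^0.0635 − 1 = 6.556%
The highest effective annual rate is Horizon Mutual at 6.888%.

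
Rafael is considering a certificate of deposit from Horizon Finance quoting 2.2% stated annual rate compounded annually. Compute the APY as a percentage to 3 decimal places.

Annual compounding means the effective rate equals the nominal rate: 2.200%.

2.200%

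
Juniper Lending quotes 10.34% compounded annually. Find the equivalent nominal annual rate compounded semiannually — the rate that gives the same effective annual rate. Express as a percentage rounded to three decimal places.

10.086%

Compounded annually, EAR = nominal = 0.103400.
Solve (1 + r/2)^2 = 1.103400: r/2 = 1.103400^(1/2) − 1 = 0.050428, so r = 0.100857 = 10.086%.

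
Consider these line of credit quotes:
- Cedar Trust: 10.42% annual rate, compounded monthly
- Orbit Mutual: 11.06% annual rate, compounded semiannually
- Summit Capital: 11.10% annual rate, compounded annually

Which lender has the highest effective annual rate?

Orbit Mutual

Cedar Trust: (1 + 0.1042/12)^12 − 1 = 10.932%
Orbit Mutual: (1 + 0.1106/2)^2 − 1 = 11.366%
Summit Capital: compounded annually, EAR = 11.100%
The highest effective annual rate is Orbit Mutual at 11.366%.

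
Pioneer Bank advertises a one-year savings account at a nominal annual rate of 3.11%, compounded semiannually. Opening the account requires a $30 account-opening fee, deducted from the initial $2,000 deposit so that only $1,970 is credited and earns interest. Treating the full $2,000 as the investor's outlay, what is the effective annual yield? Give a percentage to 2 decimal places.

1.59%

Value after one year: 1,970 × (1 + 0.0311/2)^2 = 1,970 × 1.031342 = $2,031.74.
Effective yield on the $2,000 outlay: 2,031.74 / 2,000 − 1 = 0.015872 = 1.59%.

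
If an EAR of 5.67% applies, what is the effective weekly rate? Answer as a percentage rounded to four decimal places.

The per-week rate i satisfies (1 + i)^52 = 1 + 0.0567.
i = 1.0567^(1/52) − 1 = 0.0010612 = 0.1061%.

0.1061%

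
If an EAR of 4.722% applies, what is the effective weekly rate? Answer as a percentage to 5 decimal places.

The per-week rate i satisfies (1 + i)^52 = 1 + 0.04722.
i = 1.04722^(1/52) − 1 = 0.0008877 = 0.08877%.

0.08877%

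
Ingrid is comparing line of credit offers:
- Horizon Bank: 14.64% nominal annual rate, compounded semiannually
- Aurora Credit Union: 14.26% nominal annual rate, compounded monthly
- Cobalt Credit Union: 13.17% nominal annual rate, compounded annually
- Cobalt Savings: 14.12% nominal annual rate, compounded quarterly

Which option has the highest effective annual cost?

Horizon Bank: (1 + 0.1464/2)^2 − 1 = 15.176%
Aurora Credit Union: (1 + 0.1426/12)^12 − 1 = 15.230%
Cobalt Credit Union: compounded annually, EAR = 13.170%
Cobalt Savings: (1 + 0.1412/4)^4 − 1 = 14.885%
The highest effective annual rate is Aurora Credit Union at 15.230%.

Aurora Credit Union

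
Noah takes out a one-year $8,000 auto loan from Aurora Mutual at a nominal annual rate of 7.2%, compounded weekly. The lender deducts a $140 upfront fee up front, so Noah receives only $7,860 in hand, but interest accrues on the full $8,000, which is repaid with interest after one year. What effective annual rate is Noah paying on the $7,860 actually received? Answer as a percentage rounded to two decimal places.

9.37%

Amount owed after one year: 8,000 × (1 + 0.072/52)^52 = 8,000 × 1.074602 = $8,596.81.
Effective rate on net proceeds: 8,596.81 / 7,860 − 1 = 0.093742 = 9.37%.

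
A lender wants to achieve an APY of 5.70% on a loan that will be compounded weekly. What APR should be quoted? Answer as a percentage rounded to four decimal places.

(1 + r/52)^52 − 1 = 0.0570, so 1 + r/52 = 1.0570^(1/52).
r/52 = 0.001067, so r = 0.055464 = 5.5464%.

5.5464%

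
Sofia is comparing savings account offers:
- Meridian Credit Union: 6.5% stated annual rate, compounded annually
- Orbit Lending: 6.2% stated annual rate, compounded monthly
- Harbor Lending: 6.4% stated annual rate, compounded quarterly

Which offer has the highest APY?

Meridian Credit Union: compounded annually, EAR = 6.500%
Orbit Lending: (1 + 0.062/12)^12 − 1 = 6.379%
Harbor Lending: (1 + 0.064/4)^4 − 1 = 6.555%
The highest effective annual rate is Harbor Lending at 6.555%.

Harbor Lending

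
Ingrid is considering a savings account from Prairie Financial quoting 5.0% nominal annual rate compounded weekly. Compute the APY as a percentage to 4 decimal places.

5.1246%

EAR = (1 + 0.050/52)^52 − 1.
= (1 + 0.000962)^52 − 1 = 1.051246 − 1 = 5.1246%.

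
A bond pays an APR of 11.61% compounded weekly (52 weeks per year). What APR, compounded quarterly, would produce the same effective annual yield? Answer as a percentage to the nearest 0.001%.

EAR = (1 + 0.1161/52)^52 − 1 = 0.122963.
Solve (1 + r/4)^4 = 1.122963: r/4 = 1.122963^(1/4) − 1 = 0.029417, so r = 0.117668 = 11.767%.

11.767%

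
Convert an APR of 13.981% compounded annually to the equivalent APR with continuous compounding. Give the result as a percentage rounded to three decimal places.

13.086%

Compounded annually, EAR = nominal = 0.139810.
Equivalent continuous rate: r = ln(1 + 0.139810) = 0.130862 = 13.086%.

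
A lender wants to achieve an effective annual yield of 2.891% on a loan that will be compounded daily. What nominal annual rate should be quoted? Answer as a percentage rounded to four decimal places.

(1 + r/365)^365 − 1 = 0.02891, so 1 + r/365 = 1.02891^(1/365).
r/365 = 0.000078, so r = 0.028501 = 2.8501%.

2.8501%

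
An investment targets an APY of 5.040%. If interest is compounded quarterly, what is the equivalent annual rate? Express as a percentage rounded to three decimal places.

4.947%

(1 + r/4)^4 − 1 = 0.05040, so 1 + r/4 = 1.05040^(1/4).
r/4 = 0.012369, so r = 0.049475 = 4.947%.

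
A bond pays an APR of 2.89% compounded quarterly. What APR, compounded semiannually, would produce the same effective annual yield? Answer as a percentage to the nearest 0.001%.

2.900%

EAR = (1 + 0.0289/4)^4 − 1 = 0.029215.
Solve (1 + r/2)^2 = 1.029215: r/2 = 1.029215^(1/2) − 1 = 0.014502, so r = 0.029004 = 2.900%.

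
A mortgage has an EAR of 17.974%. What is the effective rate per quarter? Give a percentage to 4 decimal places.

The per-quarter rate i satisfies (1 + i)^4 = 1 + 0.17974.
i = 1.17974^(1/4) − 1 = 0.0421892 = 4.2189%.

4.2189%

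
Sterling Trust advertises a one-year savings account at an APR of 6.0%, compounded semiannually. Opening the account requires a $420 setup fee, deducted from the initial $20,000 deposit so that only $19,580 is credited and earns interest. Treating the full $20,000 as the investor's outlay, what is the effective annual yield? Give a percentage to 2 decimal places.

Value after one year: 19,580 × (1 + 0.060/2)^2 = 19,580 × 1.060900 = $20,772.42.
Effective yield on the $20,000 outlay: 20,772.42 / 20,000 − 1 = 0.038621 = 3.86%.

3.86%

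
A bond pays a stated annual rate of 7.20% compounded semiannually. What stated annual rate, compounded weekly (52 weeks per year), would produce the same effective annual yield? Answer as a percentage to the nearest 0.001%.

7.078%

EAR = (1 + 0.0720/2)^2 − 1 = 0.073296.
Solve (1 + r/52)^52 = 1.073296: r/52 = 1.073296^(1/52) − 1 = 0.001361, so r = 0.070782 = 7.078%.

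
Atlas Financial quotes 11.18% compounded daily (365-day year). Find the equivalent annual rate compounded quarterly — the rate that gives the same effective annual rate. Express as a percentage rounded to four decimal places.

11.3359%

EAR = (1 + 0.1118/365)^365 − 1 = 0.118270.
Solve (1 + r/4)^4 = 1.118270: r/4 = 1.118270^(1/4) − 1 = 0.028340, so r = 0.113359 = 11.3359%.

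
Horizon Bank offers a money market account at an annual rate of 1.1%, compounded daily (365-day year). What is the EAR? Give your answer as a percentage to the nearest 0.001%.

EAR = (1 + 0.011/365)^365 − 1.
= 1.011061 − 1 = 1.106%.

1.106%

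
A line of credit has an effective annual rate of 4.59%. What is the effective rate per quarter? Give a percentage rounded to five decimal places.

The per-quarter rate i satisfies (1 + i)^4 = 1 + 0.0459.
i = 1.0459^(1/4) − 1 = 0.0112826 = 1.12826%.

1.12826%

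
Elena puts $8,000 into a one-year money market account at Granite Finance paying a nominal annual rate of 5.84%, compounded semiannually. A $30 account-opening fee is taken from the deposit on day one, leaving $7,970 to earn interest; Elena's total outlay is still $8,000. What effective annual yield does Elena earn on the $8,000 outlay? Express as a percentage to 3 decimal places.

5.528%

Value after one year: 7,970 × (1 + 0.0584/2)^2 = 7,970 × 1.059253 = $8,442.24.
Effective yield on the $8,000 outlay: 8,442.24 / 8,000 − 1 = 0.055280 = 5.528%.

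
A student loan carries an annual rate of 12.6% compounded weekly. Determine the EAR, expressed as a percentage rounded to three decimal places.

EAR = (1 + 0.126/52)^52 − 1.
= 1.134109 − 1 = 13.411%.

13.411%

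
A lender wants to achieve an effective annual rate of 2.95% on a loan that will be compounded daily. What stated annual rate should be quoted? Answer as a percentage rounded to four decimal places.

2.9074%

(1 + r/365)^365 − 1 = 0.0295, so 1 + r/365 = 1.0295^(1/365).
r/365 = 0.000080, so r = 0.029074 = 2.9074%.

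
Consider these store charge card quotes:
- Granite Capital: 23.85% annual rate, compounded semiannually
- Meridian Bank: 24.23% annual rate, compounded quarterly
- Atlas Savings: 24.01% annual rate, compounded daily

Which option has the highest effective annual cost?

Granite Capital: (1 + 0.2385/2)^2 − 1 = 25.272%
Meridian Bank: (1 + 0.2423/4)^4 − 1 = 26.522%
Atlas Savings: (1 + 0.2401/365)^365 − 1 = 27.128%
The highest effective annual rate is Atlas Savings at 27.128%.

Atlas Savings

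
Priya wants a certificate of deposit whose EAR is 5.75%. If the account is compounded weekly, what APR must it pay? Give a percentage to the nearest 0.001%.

5.594%

(1 + r/52)^52 − 1 = 0.0575, so 1 + r/52 = 1.0575^(1/52).
r/52 = 0.001076, so r = 0.055938 = 5.594%.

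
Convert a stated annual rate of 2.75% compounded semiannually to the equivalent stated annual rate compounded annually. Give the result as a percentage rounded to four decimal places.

2.7689%

EAR = (1 + 0.0275/2)^2 − 1 = 0.027689.
Compounded annually, the equivalent nominal rate is the EAR itself: 2.7689%.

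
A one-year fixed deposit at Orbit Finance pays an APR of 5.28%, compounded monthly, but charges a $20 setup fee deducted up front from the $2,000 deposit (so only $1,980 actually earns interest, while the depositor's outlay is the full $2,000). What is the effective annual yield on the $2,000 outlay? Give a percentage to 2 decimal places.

4.36%

Value after one year: 1,980 × (1 + 0.0528/12)^12 = 1,980 × 1.054097 = $2,087.11.
Effective yield on the $2,000 outlay: 2,087.11 / 2,000 − 1 = 0.043556 = 4.36%.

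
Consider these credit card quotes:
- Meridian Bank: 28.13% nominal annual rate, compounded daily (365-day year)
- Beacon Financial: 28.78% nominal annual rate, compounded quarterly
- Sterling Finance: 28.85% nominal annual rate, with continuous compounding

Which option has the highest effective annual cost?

Meridian Bank: (1 + 0.2813/365)^365 − 1 = 32.471%
Beacon Financial: (1 + 0.2878/4)^4 − 1 = 32.038%
Sterling Finance: e^0.2885 − 1 = 33.442%
The highest effective annual rate is Sterling Finance at 33.442%.

Sterling Finance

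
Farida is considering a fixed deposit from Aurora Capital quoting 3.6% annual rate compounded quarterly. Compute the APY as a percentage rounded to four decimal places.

3.6489%

EAR = (1 + 0.036/4)^4 − 1.
= (1 + 0.009000)^4 − 1 = 1.036489 − 1 = 3.6489%.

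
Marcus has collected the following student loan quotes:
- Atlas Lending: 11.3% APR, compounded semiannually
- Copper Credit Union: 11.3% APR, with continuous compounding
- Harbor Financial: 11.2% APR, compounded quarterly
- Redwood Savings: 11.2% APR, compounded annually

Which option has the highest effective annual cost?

Atlas Lending: (1 + 0.113/2)^2 − 1 = 11.619%
Copper Credit Union: e^0.113 − 1 = 11.963%
Harbor Financial: (1 + 0.112/4)^4 − 1 = 11.679%
Redwood Savings: compounded annually, EAR = 11.200%
The highest effective annual rate is Copper Credit Union at 11.963%.

Copper Credit Union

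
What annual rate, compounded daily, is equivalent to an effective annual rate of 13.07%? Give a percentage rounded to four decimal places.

12.2858%

(1 + r/365)^365 − 1 = 0.1307, so 1 + r/365 = 1.1307^(1/365).
r/365 = 0.000337, so r = 0.122858 = 12.2858%.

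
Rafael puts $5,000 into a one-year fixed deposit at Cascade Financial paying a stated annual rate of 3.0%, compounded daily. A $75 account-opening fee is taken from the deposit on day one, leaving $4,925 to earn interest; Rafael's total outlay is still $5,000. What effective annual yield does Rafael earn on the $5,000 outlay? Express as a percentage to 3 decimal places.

Value after one year: 4,925 × (1 + 0.030/365)^365 = 4,925 × 1.030453 = $5,074.98.
Effective yield on the $5,000 outlay: 5,074.98 / 5,000 − 1 = 0.014996 = 1.500%.

1.500%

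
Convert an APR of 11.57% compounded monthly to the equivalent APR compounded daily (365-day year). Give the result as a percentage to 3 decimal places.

EAR = (1 + 0.1157/12)^12 − 1 = 0.122037.
Solve (1 + r/365)^365 = 1.122037: r/365 = 1.122037^(1/365) − 1 = 0.000316, so r = 0.115164 = 11.516%.

11.516%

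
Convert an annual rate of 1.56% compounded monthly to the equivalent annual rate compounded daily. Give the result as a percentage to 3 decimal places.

1.559%

EAR = (1 + 0.0156/12)^12 − 1 = 0.015712.
Solve (1 + r/365)^365 = 1.015712: r/365 = 1.015712^(1/365) − 1 = 0.000043, so r = 0.015590 = 1.559%.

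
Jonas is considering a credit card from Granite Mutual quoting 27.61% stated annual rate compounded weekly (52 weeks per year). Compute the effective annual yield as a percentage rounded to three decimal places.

31.702%

EAR = (1 + 0.2761/52)^52 − 1.
= (1 + 0.005310)^52 − 1 = 1.317017 − 1 = 31.702%.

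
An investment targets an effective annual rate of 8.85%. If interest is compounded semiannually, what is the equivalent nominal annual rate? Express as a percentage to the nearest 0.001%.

8.662%

(1 + r/2)^2 − 1 = 0.0885, so 1 + r/2 = 1.0885^(1/2).
r/2 = 0.043312, so r = 0.086624 = 8.662%.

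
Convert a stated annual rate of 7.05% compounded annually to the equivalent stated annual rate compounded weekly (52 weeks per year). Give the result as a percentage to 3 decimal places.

6.817%

Compounded annually, EAR = nominal = 0.070500.
Solve (1 + r/52)^52 = 1.070500: r/52 = 1.070500^(1/52) − 1 = 0.001311, so r = 0.068170 = 6.817%.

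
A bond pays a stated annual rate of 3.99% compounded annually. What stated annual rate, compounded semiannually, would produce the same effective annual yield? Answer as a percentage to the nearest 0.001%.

3.951%

Compounded annually, EAR = nominal = 0.039900.
Solve (1 + r/2)^2 = 1.039900: r/2 = 1.039900^(1/2) − 1 = 0.019755, so r = 0.039510 = 3.951%.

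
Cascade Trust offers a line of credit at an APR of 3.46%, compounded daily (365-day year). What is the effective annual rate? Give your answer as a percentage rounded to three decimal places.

3.520%

EAR = (1 + 0.0346/365)^365 − 1.
= (1 + 0.000095)^365 − 1 = 1.035204 − 1 = 3.520%.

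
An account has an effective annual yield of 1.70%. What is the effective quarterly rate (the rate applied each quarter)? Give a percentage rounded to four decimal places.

0.4223%

The per-quarter rate i satisfies (1 + i)^4 = 1 + 0.0170.
i = 1.0170^(1/4) − 1 = 0.0042232 = 0.4223%.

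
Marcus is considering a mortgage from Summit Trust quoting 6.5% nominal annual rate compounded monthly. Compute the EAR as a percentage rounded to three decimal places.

6.697%

EAR = (1 + 0.065/12)^12 − 1.
= (1 + 0.005417)^12 − 1 = 1.066972 − 1 = 6.697%.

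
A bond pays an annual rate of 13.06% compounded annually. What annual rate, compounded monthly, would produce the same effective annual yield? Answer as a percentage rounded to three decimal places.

Compounded annually, EAR = nominal = 0.130600.
Solve (1 + r/12)^12 = 1.130600: r/12 = 1.130600^(1/12) − 1 = 0.010282, so r = 0.123378 = 12.338%.

12.338%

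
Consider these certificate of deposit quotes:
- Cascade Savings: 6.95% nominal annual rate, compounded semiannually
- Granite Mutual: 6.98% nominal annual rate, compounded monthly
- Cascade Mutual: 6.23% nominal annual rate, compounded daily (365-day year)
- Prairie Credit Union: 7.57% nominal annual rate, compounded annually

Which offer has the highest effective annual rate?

Cascade Savings: (1 + 0.0695/2)^2 − 1 = 7.071%
Granite Mutual: (1 + 0.0698/12)^12 − 1 = 7.208%
Cascade Mutual: (1 + 0.0623/365)^365 − 1 = 6.428%
Prairie Credit Union: compounded annually, EAR = 7.570%
The highest effective annual rate is Prairie Credit Union at 7.570%.

Prairie Credit Union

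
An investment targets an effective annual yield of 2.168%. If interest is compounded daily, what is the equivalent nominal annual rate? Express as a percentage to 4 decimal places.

(1 + r/365)^365 − 1 = 0.02168, so 1 + r/365 = 1.02168^(1/365).
r/365 = 0.000059, so r = 0.021449 = 2.1449%.

2.1449%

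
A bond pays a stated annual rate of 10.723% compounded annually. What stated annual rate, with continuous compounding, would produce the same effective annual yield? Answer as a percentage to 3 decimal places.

10.186%

Compounded annually, EAR = nominal = 0.107230.
Equivalent continuous rate: r = ln(1 + 0.107230) = 0.101861 = 10.186%.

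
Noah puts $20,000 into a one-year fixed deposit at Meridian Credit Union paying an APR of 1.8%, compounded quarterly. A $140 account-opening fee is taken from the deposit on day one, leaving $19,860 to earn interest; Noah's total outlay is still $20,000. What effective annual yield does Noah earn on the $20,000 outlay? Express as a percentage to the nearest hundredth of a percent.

1.10%

Value after one year: 19,860 × (1 + 0.018/4)^4 = 19,860 × 1.018122 = $20,219.90.
Effective yield on the $20,000 outlay: 20,219.90 / 20,000 − 1 = 0.010995 = 1.10%.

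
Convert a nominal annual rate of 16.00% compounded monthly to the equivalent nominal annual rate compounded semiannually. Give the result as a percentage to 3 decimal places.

16.543%

EAR = (1 + 0.1600/12)^12 − 1 = 0.172271.
Solve (1 + r/2)^2 = 1.172271: r/2 = 1.172271^(1/2) − 1 = 0.082715, so r = 0.165429 = 16.543%.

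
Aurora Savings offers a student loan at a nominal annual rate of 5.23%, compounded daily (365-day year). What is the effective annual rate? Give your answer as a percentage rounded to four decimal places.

EAR = (1 + 0.0523/365)^365 − 1.
= (1 + 0.000143)^365 − 1 = 1.053688 − 1 = 5.3688%.

5.3688%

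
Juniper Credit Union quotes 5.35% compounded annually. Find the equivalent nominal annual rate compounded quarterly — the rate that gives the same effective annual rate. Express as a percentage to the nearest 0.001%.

5.246%

Compounded annually, EAR = nominal = 0.053500.
Solve (1 + r/4)^4 = 1.053500: r/4 = 1.053500^(1/4) − 1 = 0.013115, so r = 0.052459 = 5.246%.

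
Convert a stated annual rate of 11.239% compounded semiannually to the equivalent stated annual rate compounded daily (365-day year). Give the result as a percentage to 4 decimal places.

EAR = (1 + 0.11239/2)^2 − 1 = 0.115548.
Solve (1 + r/365)^365 = 1.115548: r/365 = 1.115548^(1/365) − 1 = 0.000300, so r = 0.109362 = 10.9362%.

10.9362%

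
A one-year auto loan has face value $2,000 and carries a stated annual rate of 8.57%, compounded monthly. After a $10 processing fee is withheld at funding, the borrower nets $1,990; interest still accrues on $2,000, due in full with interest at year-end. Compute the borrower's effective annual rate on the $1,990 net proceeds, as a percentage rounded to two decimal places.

9.46%

Amount owed after one year: 2,000 × (1 + 0.0857/12)^12 = 2,000 × 1.089148 = $2,178.30.
Effective rate on net proceeds: 2,178.30 / 1,990 − 1 = 0.094621 = 9.46%.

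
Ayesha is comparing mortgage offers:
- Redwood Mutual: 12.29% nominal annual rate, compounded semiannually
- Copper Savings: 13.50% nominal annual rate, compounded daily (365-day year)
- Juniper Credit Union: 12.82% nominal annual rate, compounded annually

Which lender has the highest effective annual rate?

Redwood Mutual: (1 + 0.1229/2)^2 − 1 = 12.668%
Copper Savings: (1 + 0.1350/365)^365 − 1 = 14.451%
Juniper Credit Union: compounded annually, EAR = 12.820%
The highest effective annual rate is Copper Savings at 14.451%.

Copper Savings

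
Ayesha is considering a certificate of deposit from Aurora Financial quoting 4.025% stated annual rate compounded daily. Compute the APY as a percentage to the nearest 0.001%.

EAR = (1 + 0.04025/365)^365 − 1.
= 1.041069 − 1 = 4.107%.

4.107%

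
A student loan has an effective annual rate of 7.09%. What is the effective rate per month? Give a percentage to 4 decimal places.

0.5725%

The per-month rate i satisfies (1 + i)^12 = 1 + 0.0709.
i = 1.0709^(1/12) − 1 = 0.0057246 = 0.5725%.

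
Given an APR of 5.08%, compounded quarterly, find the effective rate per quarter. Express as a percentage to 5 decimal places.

1.27000%

With a nominal annual rate compounded quarterly, the periodic rate is the nominal rate divided by 4.
i = 0.0508 / 4 = 0.0127000 = 1.27000%.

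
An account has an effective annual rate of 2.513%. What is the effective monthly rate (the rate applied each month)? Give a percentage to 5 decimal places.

0.20704%

The per-month rate i satisfies (1 + i)^12 = 1 + 0.02513.
i = 1.02513^(1/12) − 1 = 0.0020704 = 0.20704%.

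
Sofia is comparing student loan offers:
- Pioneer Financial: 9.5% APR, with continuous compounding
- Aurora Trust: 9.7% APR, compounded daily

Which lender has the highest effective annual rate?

Aurora Trust

Pioneer Financial: e^0.095 − 1 = 9.966%
Aurora Trust: (1 + 0.097/365)^365 − 1 = 10.185%
The highest effective annual rate is Aurora Trust at 10.185%.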